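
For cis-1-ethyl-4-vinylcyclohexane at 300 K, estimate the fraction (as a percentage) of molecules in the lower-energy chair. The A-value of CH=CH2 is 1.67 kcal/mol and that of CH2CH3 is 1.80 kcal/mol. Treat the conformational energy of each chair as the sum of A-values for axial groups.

C1 and C4 have opposite parity, so for the cis isomer the two substituents are one axial and one equatorial in each chair.
Chair I (vinyl axial, ethyl equatorial): E = 1.67 kcal/mol; chair II (vinyl equatorial, ethyl axial): E = 1.80 kcal/mol.
ΔG = 0.13 kcal/mol between the two chairs.
K = exp(ΔG/RT) with R = 1.987×10⁻³ kcal mol⁻¹ K⁻¹ and T = 300 K gives K ≈ 1.24.
Fraction in the lower-energy chair = K/(K+1) = 55.4%.

55.4%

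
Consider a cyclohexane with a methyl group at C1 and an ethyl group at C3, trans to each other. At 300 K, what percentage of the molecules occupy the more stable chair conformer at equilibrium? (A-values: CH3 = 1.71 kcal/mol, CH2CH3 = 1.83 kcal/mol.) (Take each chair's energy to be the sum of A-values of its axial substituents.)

C1 and C3 have the same parity, so for the trans isomer the two substituents are one axial and one equatorial in each chair.
Chair I (methyl axial, ethyl equatorial): E = 1.71 kcal/mol; chair II (methyl equatorial, ethyl axial): E = 1.83 kcal/mol.
ΔG = 0.12 kcal/mol between the two chairs.
K = exp(ΔG/RT) with R = 1.987×10⁻³ kcal mol⁻¹ K⁻¹ and T = 300 K gives K ≈ 1.22.
Fraction in the lower-energy chair = K/(K+1) = 55.0%.

55.0%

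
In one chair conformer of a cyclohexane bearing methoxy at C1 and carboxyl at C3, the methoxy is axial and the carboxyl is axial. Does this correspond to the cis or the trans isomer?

cis

C1 and C3 have the same parity, so their axial bonds point in the same direction.
With same-parity carbons, two substituents on the same face are both axial or both equatorial; opposite faces give one of each.
Here the groups are axial/axial → same face → cis.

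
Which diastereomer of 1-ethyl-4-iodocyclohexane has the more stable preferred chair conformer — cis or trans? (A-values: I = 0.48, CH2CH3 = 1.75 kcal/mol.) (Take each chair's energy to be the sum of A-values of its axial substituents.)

trans

At 1,4 positions (parity opposite): cis → (a,e or e,a); trans → (e,e or a,a).
Best chair for cis: E = 0.48 kcal/mol; best chair for trans: E = 0.00 kcal/mol.
The trans isomer is lower by 0.48 kcal/mol.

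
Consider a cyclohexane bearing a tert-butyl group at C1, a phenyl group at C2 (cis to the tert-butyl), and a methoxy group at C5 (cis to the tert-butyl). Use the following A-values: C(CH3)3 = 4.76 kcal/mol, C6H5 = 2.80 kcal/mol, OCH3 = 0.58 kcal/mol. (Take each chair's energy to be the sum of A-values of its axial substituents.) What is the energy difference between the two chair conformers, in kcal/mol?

2.54 kcal/mol

Chair I (tert-butyl axial, phenyl equatorial, methoxy axial): E = 5.34 kcal/mol.
Chair II (tert-butyl equatorial, phenyl axial, methoxy equatorial): E = 2.80 kcal/mol.
ΔE = 5.34 − 2.80 = 2.54 kcal/mol; chair II is more stable.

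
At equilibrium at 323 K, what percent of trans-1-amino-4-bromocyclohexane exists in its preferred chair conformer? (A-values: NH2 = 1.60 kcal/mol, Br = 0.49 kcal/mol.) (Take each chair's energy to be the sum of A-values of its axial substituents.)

C1 and C4 have opposite parity, so for the trans isomer the two substituents are e,e in one chair and a,a in the other.
Chair I (amino axial, bromo axial): E = 2.09 kcal/mol; chair II (amino equatorial, bromo equatorial): E = 0.00 kcal/mol.
ΔG = 2.09 kcal/mol between the two chairs.
K = exp(ΔG/RT) with R = 1.987×10⁻³ kcal mol⁻¹ K⁻¹ and T = 323 K gives K ≈ 26.
Fraction in the lower-energy chair = K/(K+1) = 96.3%.

96.3%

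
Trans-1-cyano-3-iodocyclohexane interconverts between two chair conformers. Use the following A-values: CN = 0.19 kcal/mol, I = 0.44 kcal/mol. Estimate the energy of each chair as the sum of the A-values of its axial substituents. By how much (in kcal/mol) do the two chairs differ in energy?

C1 and C3 have the same parity, so for the trans isomer the two substituents are one axial and one equatorial in each chair.
Chair I (cyano axial, iodo equatorial): E = 0.19 kcal/mol.
Chair II (cyano equatorial, iodo axial): E = 0.44 kcal/mol.
ΔE = 0.44 − 0.19 = 0.25 kcal/mol; chair I is more stable.

0.25 kcal/mol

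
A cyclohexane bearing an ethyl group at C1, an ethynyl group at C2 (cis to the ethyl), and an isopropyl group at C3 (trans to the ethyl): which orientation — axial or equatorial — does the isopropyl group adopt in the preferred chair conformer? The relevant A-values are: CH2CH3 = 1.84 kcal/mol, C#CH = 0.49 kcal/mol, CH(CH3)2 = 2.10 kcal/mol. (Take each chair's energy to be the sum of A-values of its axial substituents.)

Chair I (ethyl axial, ethynyl equatorial, isopropyl equatorial): E = 1.84 kcal/mol.
Chair II (ethyl equatorial, ethynyl axial, isopropyl axial): E = 2.59 kcal/mol.
Chair I is the more stable (lower-energy) conformer, and in that chair the isopropyl group is equatorial.

equatorial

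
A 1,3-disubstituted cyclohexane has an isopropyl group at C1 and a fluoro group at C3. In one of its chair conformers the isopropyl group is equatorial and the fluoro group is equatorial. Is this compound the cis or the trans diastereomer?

cis

C1 and C3 have the same parity, so their axial bonds point in the same direction.
With same-parity carbons, two substituents on the same face are both axial or both equatorial; opposite faces give one of each.
Here the groups are equatorial/equatorial → same face → cis.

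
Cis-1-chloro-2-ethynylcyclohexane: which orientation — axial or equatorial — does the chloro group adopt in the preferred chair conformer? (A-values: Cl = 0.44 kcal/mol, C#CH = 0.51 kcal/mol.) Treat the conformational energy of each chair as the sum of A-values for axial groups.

axial

C1 and C2 have opposite parity, so for the cis isomer the two substituents are one axial and one equatorial in each chair.
Chair I (chloro axial, ethynyl equatorial): E = 0.44 kcal/mol.
Chair II (chloro equatorial, ethynyl axial): E = 0.51 kcal/mol.
Chair I is the more stable (lower-energy) conformer, and in that chair the chloro group is axial.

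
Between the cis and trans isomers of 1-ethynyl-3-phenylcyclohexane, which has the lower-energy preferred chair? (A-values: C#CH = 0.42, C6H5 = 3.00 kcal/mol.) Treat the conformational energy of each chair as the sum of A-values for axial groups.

cis

At 1,3 positions (parity same): cis → (e,e or a,a); trans → (a,e or e,a).
Best chair for cis: E = 0.00 kcal/mol; best chair for trans: E = 0.42 kcal/mol.
The cis isomer is lower by 0.42 kcal/mol.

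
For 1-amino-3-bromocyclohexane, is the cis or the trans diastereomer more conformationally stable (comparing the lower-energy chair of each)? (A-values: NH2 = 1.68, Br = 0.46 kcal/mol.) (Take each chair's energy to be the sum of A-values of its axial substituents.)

cis

At 1,3 positions (parity same): cis → (e,e or a,a); trans → (a,e or e,a).
Best chair for cis: E = 0.00 kcal/mol; best chair for trans: E = 0.46 kcal/mol.
The cis isomer is lower by 0.46 kcal/mol.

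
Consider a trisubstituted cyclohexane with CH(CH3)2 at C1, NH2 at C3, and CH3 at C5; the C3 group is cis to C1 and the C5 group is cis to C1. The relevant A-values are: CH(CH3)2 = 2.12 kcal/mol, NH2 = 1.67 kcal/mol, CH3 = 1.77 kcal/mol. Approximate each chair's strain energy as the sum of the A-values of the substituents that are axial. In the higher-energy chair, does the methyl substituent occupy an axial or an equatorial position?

axial

Chair I (isopropyl axial, amino axial, methyl axial): E = 5.56 kcal/mol.
Chair II (isopropyl equatorial, amino equatorial, methyl equatorial): E = 0.00 kcal/mol.
Chair I is the less stable (higher-energy) conformer, and in that chair the methyl group is axial.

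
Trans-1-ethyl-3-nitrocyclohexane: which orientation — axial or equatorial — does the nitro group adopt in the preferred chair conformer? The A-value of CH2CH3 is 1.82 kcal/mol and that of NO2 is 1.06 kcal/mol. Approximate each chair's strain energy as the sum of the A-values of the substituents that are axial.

C1 and C3 have the same parity, so for the trans isomer the two substituents are one axial and one equatorial in each chair.
Chair I (ethyl axial, nitro equatorial): E = 1.82 kcal/mol.
Chair II (ethyl equatorial, nitro axial): E = 1.06 kcal/mol.
Chair II is the more stable (lower-energy) conformer, and in that chair the nitro group is axial.

axial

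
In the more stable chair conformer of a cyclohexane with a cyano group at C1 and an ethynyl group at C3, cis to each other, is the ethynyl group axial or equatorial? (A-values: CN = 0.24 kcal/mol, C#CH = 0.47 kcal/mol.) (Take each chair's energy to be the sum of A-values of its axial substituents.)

C1 and C3 have the same parity, so for the cis isomer the two substituents are e,e in one chair and a,a in the other.
Chair I (cyano axial, ethynyl axial): E = 0.71 kcal/mol.
Chair II (cyano equatorial, ethynyl equatorial): E = 0.00 kcal/mol.
Chair II is the more stable (lower-energy) conformer, and in that chair the ethynyl group is equatorial.

equatorial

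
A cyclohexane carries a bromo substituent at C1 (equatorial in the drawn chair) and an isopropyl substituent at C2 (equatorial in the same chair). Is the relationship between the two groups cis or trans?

trans

C1 and C2 have opposite parity, so their axial bonds point in opposite directions.
With opposite-parity carbons, two substituents on the same face are one axial and one equatorial; opposite faces give both axial or both equatorial.
Here the groups are equatorial/equatorial → opposite face → trans.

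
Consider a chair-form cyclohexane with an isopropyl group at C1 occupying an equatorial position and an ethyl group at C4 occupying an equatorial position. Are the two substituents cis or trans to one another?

trans

C1 and C4 have opposite parity, so their axial bonds point in opposite directions.
With opposite-parity carbons, two substituents on the same face are one axial and one equatorial; opposite faces give both axial or both equatorial.
Here the groups are equatorial/equatorial → opposite face → trans.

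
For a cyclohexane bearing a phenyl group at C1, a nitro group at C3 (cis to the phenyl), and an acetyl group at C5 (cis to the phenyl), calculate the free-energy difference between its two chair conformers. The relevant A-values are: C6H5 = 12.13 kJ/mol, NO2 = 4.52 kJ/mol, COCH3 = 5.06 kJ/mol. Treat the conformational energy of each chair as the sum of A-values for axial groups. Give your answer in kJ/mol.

21.71 kJ/mol

Chair I (phenyl axial, nitro axial, acetyl axial): E = 21.71 kJ/mol.
Chair II (phenyl equatorial, nitro equatorial, acetyl equatorial): E = 0.00 kJ/mol.
ΔE = 21.71 − 0.00 = 21.71 kJ/mol; chair II is more stable.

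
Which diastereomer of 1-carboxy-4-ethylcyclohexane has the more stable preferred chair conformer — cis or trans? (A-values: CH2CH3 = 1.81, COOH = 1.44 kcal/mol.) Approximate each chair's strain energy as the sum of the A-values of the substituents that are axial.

trans

At 1,4 positions (parity opposite): cis → (a,e or e,a); trans → (e,e or a,a).
Best chair for cis: E = 1.44 kcal/mol; best chair for trans: E = 0.00 kcal/mol.
The trans isomer is lower by 1.44 kcal/mol.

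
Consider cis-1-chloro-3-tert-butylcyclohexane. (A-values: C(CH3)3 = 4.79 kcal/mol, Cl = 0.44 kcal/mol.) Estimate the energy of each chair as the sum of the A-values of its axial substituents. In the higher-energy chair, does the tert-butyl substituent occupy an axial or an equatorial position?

axial

C1 and C3 have the same parity, so for the cis isomer the two substituents are e,e in one chair and a,a in the other.
Chair I (tert-butyl axial, chloro axial): E = 5.23 kcal/mol.
Chair II (tert-butyl equatorial, chloro equatorial): E = 0.00 kcal/mol.
Chair I is the less stable (higher-energy) conformer, and in that chair the tert-butyl group is axial.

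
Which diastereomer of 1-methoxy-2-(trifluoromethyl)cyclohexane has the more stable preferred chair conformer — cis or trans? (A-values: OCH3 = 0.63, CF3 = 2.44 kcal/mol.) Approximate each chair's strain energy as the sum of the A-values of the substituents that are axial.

trans

At 1,2 positions (parity opposite): cis → (a,e or e,a); trans → (e,e or a,a).
Best chair for cis: E = 0.63 kcal/mol; best chair for trans: E = 0.00 kcal/mol.
The trans isomer is lower by 0.63 kcal/mol.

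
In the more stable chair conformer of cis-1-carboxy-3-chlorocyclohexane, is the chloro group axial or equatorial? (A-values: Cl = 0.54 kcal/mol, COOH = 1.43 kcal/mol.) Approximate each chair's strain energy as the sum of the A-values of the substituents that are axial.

equatorial

C1 and C3 have the same parity, so for the cis isomer the two substituents are e,e in one chair and a,a in the other.
Chair I (chloro axial, carboxyl axial): E = 1.97 kcal/mol.
Chair II (chloro equatorial, carboxyl equatorial): E = 0.00 kcal/mol.
Chair II is the more stable (lower-energy) conformer, and in that chair the chloro group is equatorial.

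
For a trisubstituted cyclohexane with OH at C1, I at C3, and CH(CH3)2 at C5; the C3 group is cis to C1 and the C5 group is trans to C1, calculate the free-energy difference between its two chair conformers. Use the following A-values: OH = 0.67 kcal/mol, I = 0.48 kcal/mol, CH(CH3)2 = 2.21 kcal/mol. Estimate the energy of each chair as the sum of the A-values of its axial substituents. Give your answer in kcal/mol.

1.06 kcal/mol

Chair I (hydroxyl axial, iodo axial, isopropyl equatorial): E = 1.15 kcal/mol.
Chair II (hydroxyl equatorial, iodo equatorial, isopropyl axial): E = 2.21 kcal/mol.
ΔE = 2.21 − 1.15 = 1.06 kcal/mol; chair I is more stable.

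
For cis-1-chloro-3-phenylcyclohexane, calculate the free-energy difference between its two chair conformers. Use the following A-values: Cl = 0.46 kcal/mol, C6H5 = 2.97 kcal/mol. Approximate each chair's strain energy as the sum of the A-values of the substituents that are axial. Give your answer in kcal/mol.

3.43 kcal/mol

C1 and C3 have the same parity, so for the cis isomer the two substituents are e,e in one chair and a,a in the other.
Chair I (chloro axial, phenyl axial): E = 3.43 kcal/mol.
Chair II (chloro equatorial, phenyl equatorial): E = 0.00 kcal/mol.
ΔE = 3.43 − 0.00 = 3.43 kcal/mol; chair II is more stable.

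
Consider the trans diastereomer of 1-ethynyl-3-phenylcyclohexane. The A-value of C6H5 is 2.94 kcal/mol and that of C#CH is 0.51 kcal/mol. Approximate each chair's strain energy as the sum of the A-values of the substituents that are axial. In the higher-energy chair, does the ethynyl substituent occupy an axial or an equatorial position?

C1 and C3 have the same parity, so for the trans isomer the two substituents are one axial and one equatorial in each chair.
Chair I (phenyl axial, ethynyl equatorial): E = 2.94 kcal/mol.
Chair II (phenyl equatorial, ethynyl axial): E = 0.51 kcal/mol.
Chair I is the less stable (higher-energy) conformer, and in that chair the ethynyl group is equatorial.

equatorial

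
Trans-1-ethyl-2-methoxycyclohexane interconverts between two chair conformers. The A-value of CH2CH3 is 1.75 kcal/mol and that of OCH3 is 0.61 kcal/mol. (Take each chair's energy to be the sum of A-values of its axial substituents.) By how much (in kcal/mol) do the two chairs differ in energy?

C1 and C2 have opposite parity, so for the trans isomer the two substituents are e,e in one chair and a,a in the other.
Chair I (ethyl axial, methoxy axial): E = 2.36 kcal/mol.
Chair II (ethyl equatorial, methoxy equatorial): E = 0.00 kcal/mol.
ΔE = 2.36 − 0.00 = 2.36 kcal/mol; chair II is more stable.

2.36 kcal/mol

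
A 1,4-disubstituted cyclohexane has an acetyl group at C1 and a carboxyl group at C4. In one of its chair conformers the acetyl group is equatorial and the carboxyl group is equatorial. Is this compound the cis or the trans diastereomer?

C1 and C4 have opposite parity, so their axial bonds point in opposite directions.
With opposite-parity carbons, two substituents on the same face are one axial and one equatorial; opposite faces give both axial or both equatorial.
Here the groups are equatorial/equatorial → opposite face → trans.

trans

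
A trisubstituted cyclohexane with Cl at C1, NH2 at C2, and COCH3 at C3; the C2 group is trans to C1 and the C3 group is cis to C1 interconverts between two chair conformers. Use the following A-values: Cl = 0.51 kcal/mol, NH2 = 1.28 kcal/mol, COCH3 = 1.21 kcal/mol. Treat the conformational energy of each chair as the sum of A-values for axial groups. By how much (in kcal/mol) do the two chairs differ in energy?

3.00 kcal/mol

Chair I (chloro axial, amino axial, acetyl axial): E = 3.00 kcal/mol.
Chair II (chloro equatorial, amino equatorial, acetyl equatorial): E = 0.00 kcal/mol.
ΔE = 3.00 − 0.00 = 3.00 kcal/mol; chair II is more stable.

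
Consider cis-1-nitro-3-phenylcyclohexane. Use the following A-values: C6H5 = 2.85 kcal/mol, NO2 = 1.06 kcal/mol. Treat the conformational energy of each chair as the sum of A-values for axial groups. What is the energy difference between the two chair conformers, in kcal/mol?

C1 and C3 have the same parity, so for the cis isomer the two substituents are e,e in one chair and a,a in the other.
Chair I (phenyl axial, nitro axial): E = 3.91 kcal/mol.
Chair II (phenyl equatorial, nitro equatorial): E = 0.00 kcal/mol.
ΔE = 3.91 − 0.00 = 3.91 kcal/mol; chair II is more stable.

3.91 kcal/mol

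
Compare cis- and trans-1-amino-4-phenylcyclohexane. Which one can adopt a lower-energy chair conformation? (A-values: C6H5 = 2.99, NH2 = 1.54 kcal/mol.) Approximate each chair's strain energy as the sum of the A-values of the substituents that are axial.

At 1,4 positions (parity opposite): cis → (a,e or e,a); trans → (e,e or a,a).
Best chair for cis: E = 1.54 kcal/mol; best chair for trans: E = 0.00 kcal/mol.
The trans isomer is lower by 1.54 kcal/mol.

trans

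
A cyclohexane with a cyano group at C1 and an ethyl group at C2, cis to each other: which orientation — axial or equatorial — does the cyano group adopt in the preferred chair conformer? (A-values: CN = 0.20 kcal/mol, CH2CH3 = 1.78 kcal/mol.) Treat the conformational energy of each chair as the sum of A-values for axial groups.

C1 and C2 have opposite parity, so for the cis isomer the two substituents are one axial and one equatorial in each chair.
Chair I (cyano axial, ethyl equatorial): E = 0.20 kcal/mol.
Chair II (cyano equatorial, ethyl axial): E = 1.78 kcal/mol.
Chair I is the more stable (lower-energy) conformer, and in that chair the cyano group is axial.

axial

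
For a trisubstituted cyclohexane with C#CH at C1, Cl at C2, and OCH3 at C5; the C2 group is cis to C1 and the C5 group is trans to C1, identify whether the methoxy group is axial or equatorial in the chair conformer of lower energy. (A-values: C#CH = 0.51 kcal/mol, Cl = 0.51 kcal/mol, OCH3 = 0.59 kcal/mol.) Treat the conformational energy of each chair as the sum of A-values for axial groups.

Chair I (ethynyl axial, chloro equatorial, methoxy equatorial): E = 0.51 kcal/mol.
Chair II (ethynyl equatorial, chloro axial, methoxy axial): E = 1.10 kcal/mol.
Chair I is the more stable (lower-energy) conformer, and in that chair the methoxy group is equatorial.

equatorial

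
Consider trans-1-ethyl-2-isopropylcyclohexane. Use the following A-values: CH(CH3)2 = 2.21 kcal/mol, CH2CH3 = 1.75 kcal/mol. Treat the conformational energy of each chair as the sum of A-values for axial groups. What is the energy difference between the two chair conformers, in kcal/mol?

C1 and C2 have opposite parity, so for the trans isomer the two substituents are e,e in one chair and a,a in the other.
Chair I (isopropyl axial, ethyl axial): E = 3.96 kcal/mol.
Chair II (isopropyl equatorial, ethyl equatorial): E = 0.00 kcal/mol.
ΔE = 3.96 − 0.00 = 3.96 kcal/mol; chair II is more stable.

3.96 kcal/mol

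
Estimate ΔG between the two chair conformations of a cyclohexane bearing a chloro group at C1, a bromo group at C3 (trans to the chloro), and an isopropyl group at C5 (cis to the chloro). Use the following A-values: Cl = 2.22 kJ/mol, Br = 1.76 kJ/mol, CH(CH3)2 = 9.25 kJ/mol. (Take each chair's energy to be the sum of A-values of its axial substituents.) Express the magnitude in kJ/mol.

9.71 kJ/mol

Chair I (chloro axial, bromo equatorial, isopropyl axial): E = 11.47 kJ/mol.
Chair II (chloro equatorial, bromo axial, isopropyl equatorial): E = 1.76 kJ/mol.
ΔE = 11.47 − 1.76 = 9.71 kJ/mol; chair II is more stable.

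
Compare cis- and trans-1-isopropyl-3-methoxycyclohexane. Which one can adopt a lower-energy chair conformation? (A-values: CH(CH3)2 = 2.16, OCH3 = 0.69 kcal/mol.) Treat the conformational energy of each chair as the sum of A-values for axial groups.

cis

At 1,3 positions (parity same): cis → (e,e or a,a); trans → (a,e or e,a).
Best chair for cis: E = 0.00 kcal/mol; best chair for trans: E = 0.69 kcal/mol.
The cis isomer is lower by 0.69 kcal/mol.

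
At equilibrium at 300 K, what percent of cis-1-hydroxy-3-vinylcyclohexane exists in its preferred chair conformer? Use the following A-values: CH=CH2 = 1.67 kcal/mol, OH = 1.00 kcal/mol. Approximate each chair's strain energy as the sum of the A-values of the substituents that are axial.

C1 and C3 have the same parity, so for the cis isomer the two substituents are e,e in one chair and a,a in the other.
Chair I (vinyl axial, hydroxyl axial): E = 2.67 kcal/mol; chair II (vinyl equatorial, hydroxyl equatorial): E = 0.00 kcal/mol.
ΔG = 2.67 kcal/mol between the two chairs.
K = exp(ΔG/RT) with R = 1.987×10⁻³ kcal mol⁻¹ K⁻¹ and T = 300 K gives K ≈ 88.2.
Fraction in the lower-energy chair = K/(K+1) = 98.9%.

98.9%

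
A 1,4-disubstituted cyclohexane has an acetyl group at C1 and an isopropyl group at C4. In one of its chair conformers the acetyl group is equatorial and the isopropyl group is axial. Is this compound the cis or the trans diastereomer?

C1 and C4 have opposite parity, so their axial bonds point in opposite directions.
With opposite-parity carbons, two substituents on the same face are one axial and one equatorial; opposite faces give both axial or both equatorial.
Here the groups are equatorial/axial → same face → cis.

cis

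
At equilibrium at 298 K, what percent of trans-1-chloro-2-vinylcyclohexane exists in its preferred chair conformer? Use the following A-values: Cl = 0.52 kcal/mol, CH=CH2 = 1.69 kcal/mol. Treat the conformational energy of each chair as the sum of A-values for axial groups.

C1 and C2 have opposite parity, so for the trans isomer the two substituents are e,e in one chair and a,a in the other.
Chair I (chloro axial, vinyl axial): E = 2.21 kcal/mol; chair II (chloro equatorial, vinyl equatorial): E = 0.00 kcal/mol.
ΔG = 2.21 kcal/mol between the two chairs.
K = exp(ΔG/RT) with R = 1.987×10⁻³ kcal mol⁻¹ K⁻¹ and T = 298 K gives K ≈ 41.8.
Fraction in the lower-energy chair = K/(K+1) = 97.7%.

97.7%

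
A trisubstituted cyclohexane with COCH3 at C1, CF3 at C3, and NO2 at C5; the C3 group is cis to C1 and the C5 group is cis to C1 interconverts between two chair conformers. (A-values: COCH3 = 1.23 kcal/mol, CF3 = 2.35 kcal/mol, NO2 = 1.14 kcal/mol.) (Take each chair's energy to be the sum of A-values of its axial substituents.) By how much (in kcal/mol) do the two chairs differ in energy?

Chair I (acetyl axial, trifluoromethyl axial, nitro axial): E = 4.72 kcal/mol.
Chair II (acetyl equatorial, trifluoromethyl equatorial, nitro equatorial): E = 0.00 kcal/mol.
ΔE = 4.72 − 0.00 = 4.72 kcal/mol; chair II is more stable.

4.72 kcal/mol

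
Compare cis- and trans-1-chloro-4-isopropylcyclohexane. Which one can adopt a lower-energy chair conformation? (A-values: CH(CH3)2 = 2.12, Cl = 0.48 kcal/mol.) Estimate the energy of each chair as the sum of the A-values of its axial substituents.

At 1,4 positions (parity opposite): cis → (a,e or e,a); trans → (e,e or a,a).
Best chair for cis: E = 0.48 kcal/mol; best chair for trans: E = 0.00 kcal/mol.
The trans isomer is lower by 0.48 kcal/mol.

trans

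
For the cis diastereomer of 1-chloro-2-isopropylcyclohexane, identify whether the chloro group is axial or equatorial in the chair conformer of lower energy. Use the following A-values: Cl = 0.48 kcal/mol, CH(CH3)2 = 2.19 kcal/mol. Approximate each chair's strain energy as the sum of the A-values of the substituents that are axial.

C1 and C2 have opposite parity, so for the cis isomer the two substituents are one axial and one equatorial in each chair.
Chair I (chloro axial, isopropyl equatorial): E = 0.48 kcal/mol.
Chair II (chloro equatorial, isopropyl axial): E = 2.19 kcal/mol.
Chair I is the more stable (lower-energy) conformer, and in that chair the chloro group is axial.

axial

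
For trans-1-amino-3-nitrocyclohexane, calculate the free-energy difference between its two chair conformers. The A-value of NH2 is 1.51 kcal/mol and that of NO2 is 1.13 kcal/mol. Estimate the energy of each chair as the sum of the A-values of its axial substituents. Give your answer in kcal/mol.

0.38 kcal/mol

C1 and C3 have the same parity, so for the trans isomer the two substituents are one axial and one equatorial in each chair.
Chair I (amino axial, nitro equatorial): E = 1.51 kcal/mol.
Chair II (amino equatorial, nitro axial): E = 1.13 kcal/mol.
ΔE = 1.51 − 1.13 = 0.38 kcal/mol; chair II is more stable.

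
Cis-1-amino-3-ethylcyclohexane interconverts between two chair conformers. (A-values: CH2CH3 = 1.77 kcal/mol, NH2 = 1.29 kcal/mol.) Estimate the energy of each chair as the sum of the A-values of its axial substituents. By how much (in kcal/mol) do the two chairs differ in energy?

3.06 kcal/mol

C1 and C3 have the same parity, so for the cis isomer the two substituents are e,e in one chair and a,a in the other.
Chair I (ethyl axial, amino axial): E = 3.06 kcal/mol.
Chair II (ethyl equatorial, amino equatorial): E = 0.00 kcal/mol.
ΔE = 3.06 − 0.00 = 3.06 kcal/mol; chair II is more stable.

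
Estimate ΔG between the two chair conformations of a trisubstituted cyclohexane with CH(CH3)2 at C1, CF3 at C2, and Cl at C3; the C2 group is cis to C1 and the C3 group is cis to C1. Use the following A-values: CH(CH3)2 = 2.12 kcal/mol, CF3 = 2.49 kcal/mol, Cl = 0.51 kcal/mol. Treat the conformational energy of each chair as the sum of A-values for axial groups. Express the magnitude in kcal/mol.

Chair I (isopropyl axial, trifluoromethyl equatorial, chloro axial): E = 2.63 kcal/mol.
Chair II (isopropyl equatorial, trifluoromethyl axial, chloro equatorial): E = 2.49 kcal/mol.
ΔE = 2.63 − 2.49 = 0.14 kcal/mol; chair II is more stable.

0.14 kcal/mol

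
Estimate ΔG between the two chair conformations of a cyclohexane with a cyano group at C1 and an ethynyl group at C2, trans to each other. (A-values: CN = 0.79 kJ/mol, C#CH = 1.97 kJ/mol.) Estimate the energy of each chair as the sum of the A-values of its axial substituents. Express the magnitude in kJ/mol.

2.76 kJ/mol

C1 and C2 have opposite parity, so for the trans isomer the two substituents are e,e in one chair and a,a in the other.
Chair I (cyano axial, ethynyl axial): E = 2.76 kJ/mol.
Chair II (cyano equatorial, ethynyl equatorial): E = 0.00 kJ/mol.
ΔE = 2.76 − 0.00 = 2.76 kJ/mol; chair II is more stable.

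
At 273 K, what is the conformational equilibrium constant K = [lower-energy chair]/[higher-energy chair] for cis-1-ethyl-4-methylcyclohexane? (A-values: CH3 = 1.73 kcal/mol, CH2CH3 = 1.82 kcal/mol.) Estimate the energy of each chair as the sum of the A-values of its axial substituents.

K ≈ 1.18

C1 and C4 have opposite parity, so for the cis isomer the two substituents are one axial and one equatorial in each chair.
Chair I (methyl axial, ethyl equatorial): E = 1.73 kcal/mol; chair II (methyl equatorial, ethyl axial): E = 1.82 kcal/mol.
ΔG = 0.09 kcal/mol between the two chairs.
K = exp(ΔG/RT) with R = 1.987×10⁻³ kcal mol⁻¹ K⁻¹ and T = 273 K gives K ≈ 1.18.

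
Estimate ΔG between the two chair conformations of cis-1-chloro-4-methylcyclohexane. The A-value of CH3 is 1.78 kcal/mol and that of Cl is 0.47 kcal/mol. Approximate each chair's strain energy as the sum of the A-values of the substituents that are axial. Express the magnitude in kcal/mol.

1.31 kcal/mol

C1 and C4 have opposite parity, so for the cis isomer the two substituents are one axial and one equatorial in each chair.
Chair I (methyl axial, chloro equatorial): E = 1.78 kcal/mol.
Chair II (methyl equatorial, chloro axial): E = 0.47 kcal/mol.
ΔE = 1.78 − 0.47 = 1.31 kcal/mol; chair II is more stable.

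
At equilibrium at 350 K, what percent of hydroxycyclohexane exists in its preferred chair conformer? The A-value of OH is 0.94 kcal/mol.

79.4%

One chair has the hydroxyl group axial (E = 0.94 kcal/mol) and the other has it equatorial (E = 0).
ΔG = 0.94 kcal/mol between the two chairs.
K = exp(ΔG/RT) with R = 1.987×10⁻³ kcal mol⁻¹ K⁻¹ and T = 350 K gives K ≈ 3.86.
Fraction in the lower-energy chair = K/(K+1) = 79.4%.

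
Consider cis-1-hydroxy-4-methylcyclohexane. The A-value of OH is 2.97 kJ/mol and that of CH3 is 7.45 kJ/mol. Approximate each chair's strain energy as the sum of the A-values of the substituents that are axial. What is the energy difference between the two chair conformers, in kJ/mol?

4.48 kJ/mol

C1 and C4 have opposite parity, so for the cis isomer the two substituents are one axial and one equatorial in each chair.
Chair I (hydroxyl axial, methyl equatorial): E = 2.97 kJ/mol.
Chair II (hydroxyl equatorial, methyl axial): E = 7.45 kJ/mol.
ΔE = 7.45 − 2.97 = 4.48 kJ/mol; chair I is more stable.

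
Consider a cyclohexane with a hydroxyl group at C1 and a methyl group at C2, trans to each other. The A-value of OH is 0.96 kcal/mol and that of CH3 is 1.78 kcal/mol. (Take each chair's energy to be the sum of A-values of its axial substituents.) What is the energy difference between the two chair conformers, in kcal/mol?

C1 and C2 have opposite parity, so for the trans isomer the two substituents are e,e in one chair and a,a in the other.
Chair I (hydroxyl axial, methyl axial): E = 2.74 kcal/mol.
Chair II (hydroxyl equatorial, methyl equatorial): E = 0.00 kcal/mol.
ΔE = 2.74 − 0.00 = 2.74 kcal/mol; chair II is more stable.

2.74 kcal/mol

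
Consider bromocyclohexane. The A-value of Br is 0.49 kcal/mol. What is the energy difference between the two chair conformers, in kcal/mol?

A monosubstituted cyclohexane has one chair with the bromo group axial (E = A = 0.49 kcal/mol) and one with it equatorial (E = 0).
ΔE = 0.49 − 0 = 0.49 kcal/mol.

0.49 kcal/mol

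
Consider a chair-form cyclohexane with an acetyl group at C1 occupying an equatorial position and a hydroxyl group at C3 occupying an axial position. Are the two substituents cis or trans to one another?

trans

C1 and C3 have the same parity, so their axial bonds point in the same direction.
With same-parity carbons, two substituents on the same face are both axial or both equatorial; opposite faces give one of each.
Here the groups are equatorial/axial → opposite face → trans.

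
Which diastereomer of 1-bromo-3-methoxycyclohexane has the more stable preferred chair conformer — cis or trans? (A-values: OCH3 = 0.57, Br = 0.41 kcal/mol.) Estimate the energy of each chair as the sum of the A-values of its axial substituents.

cis

At 1,3 positions (parity same): cis → (e,e or a,a); trans → (a,e or e,a).
Best chair for cis: E = 0.00 kcal/mol; best chair for trans: E = 0.41 kcal/mol.
The cis isomer is lower by 0.41 kcal/mol.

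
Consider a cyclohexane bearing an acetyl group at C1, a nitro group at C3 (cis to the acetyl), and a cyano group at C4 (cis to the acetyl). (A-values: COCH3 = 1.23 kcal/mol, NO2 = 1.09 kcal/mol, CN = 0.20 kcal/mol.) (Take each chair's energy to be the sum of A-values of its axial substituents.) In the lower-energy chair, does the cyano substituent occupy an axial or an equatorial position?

Chair I (acetyl axial, nitro axial, cyano equatorial): E = 2.32 kcal/mol.
Chair II (acetyl equatorial, nitro equatorial, cyano axial): E = 0.20 kcal/mol.
Chair II is the more stable (lower-energy) conformer, and in that chair the cyano group is axial.

axial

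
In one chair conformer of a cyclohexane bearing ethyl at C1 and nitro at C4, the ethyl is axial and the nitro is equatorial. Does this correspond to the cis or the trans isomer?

cis

C1 and C4 have opposite parity, so their axial bonds point in opposite directions.
With opposite-parity carbons, two substituents on the same face are one axial and one equatorial; opposite faces give both axial or both equatorial.
Here the groups are axial/equatorial → same face → cis.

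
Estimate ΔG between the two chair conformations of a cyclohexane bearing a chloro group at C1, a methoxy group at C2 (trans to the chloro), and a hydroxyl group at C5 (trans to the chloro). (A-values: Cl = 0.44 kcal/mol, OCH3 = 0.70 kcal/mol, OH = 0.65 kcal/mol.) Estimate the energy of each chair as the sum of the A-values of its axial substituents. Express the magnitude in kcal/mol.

0.49 kcal/mol

Chair I (chloro axial, methoxy axial, hydroxyl equatorial): E = 1.14 kcal/mol.
Chair II (chloro equatorial, methoxy equatorial, hydroxyl axial): E = 0.65 kcal/mol.
ΔE = 1.14 − 0.65 = 0.49 kcal/mol; chair II is more stable.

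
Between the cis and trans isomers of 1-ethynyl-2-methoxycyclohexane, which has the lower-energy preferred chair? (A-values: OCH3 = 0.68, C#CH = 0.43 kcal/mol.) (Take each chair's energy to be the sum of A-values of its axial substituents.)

trans

At 1,2 positions (parity opposite): cis → (a,e or e,a); trans → (e,e or a,a).
Best chair for cis: E = 0.43 kcal/mol; best chair for trans: E = 0.00 kcal/mol.
The trans isomer is lower by 0.43 kcal/mol.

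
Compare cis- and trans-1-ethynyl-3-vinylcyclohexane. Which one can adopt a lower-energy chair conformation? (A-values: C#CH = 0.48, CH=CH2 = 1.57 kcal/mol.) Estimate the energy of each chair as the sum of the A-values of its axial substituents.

At 1,3 positions (parity same): cis → (e,e or a,a); trans → (a,e or e,a).
Best chair for cis: E = 0.00 kcal/mol; best chair for trans: E = 0.48 kcal/mol.
The cis isomer is lower by 0.48 kcal/mol.

cis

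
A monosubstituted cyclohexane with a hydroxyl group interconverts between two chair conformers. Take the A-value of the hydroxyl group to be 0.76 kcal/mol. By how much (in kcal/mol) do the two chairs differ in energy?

A monosubstituted cyclohexane has one chair with the hydroxyl group axial (E = A = 0.76 kcal/mol) and one with it equatorial (E = 0).
ΔE = 0.76 − 0 = 0.76 kcal/mol.

0.76 kcal/mol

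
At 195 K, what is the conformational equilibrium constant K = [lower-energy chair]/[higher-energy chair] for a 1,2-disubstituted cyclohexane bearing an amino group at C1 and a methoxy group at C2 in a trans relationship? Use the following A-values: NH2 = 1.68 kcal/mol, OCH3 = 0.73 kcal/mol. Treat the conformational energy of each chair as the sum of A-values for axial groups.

C1 and C2 have opposite parity, so for the trans isomer the two substituents are e,e in one chair and a,a in the other.
Chair I (amino axial, methoxy axial): E = 2.41 kcal/mol; chair II (amino equatorial, methoxy equatorial): E = 0.00 kcal/mol.
ΔG = 2.41 kcal/mol between the two chairs.
K = exp(ΔG/RT) with R = 1.987×10⁻³ kcal mol⁻¹ K⁻¹ and T = 195 K gives K ≈ 503.

K ≈ 503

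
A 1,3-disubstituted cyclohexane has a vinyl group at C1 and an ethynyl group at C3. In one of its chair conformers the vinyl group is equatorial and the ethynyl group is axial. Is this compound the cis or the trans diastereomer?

trans

C1 and C3 have the same parity, so their axial bonds point in the same direction.
With same-parity carbons, two substituents on the same face are both axial or both equatorial; opposite faces give one of each.
Here the groups are equatorial/axial → opposite face → trans.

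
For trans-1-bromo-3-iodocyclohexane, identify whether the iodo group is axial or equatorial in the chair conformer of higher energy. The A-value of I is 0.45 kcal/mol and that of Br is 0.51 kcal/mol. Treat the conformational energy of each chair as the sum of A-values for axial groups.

C1 and C3 have the same parity, so for the trans isomer the two substituents are one axial and one equatorial in each chair.
Chair I (iodo axial, bromo equatorial): E = 0.45 kcal/mol.
Chair II (iodo equatorial, bromo axial): E = 0.51 kcal/mol.
Chair II is the less stable (higher-energy) conformer, and in that chair the iodo group is equatorial.

equatorial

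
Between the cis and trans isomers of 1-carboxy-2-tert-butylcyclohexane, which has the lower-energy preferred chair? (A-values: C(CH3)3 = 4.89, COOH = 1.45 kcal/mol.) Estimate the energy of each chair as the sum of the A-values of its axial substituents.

trans

At 1,2 positions (parity opposite): cis → (a,e or e,a); trans → (e,e or a,a).
Best chair for cis: E = 1.45 kcal/mol; best chair for trans: E = 0.00 kcal/mol.
The trans isomer is lower by 1.45 kcal/mol.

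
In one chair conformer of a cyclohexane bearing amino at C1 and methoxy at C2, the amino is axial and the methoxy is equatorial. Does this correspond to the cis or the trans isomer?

cis

C1 and C2 have opposite parity, so their axial bonds point in opposite directions.
With opposite-parity carbons, two substituents on the same face are one axial and one equatorial; opposite faces give both axial or both equatorial.
Here the groups are axial/equatorial → same face → cis.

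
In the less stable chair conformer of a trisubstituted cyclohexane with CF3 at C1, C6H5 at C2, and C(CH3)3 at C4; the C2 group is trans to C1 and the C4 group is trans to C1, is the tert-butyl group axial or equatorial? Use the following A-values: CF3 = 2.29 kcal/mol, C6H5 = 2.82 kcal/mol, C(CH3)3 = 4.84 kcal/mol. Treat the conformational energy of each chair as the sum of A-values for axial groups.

axial

Chair I (trifluoromethyl axial, phenyl axial, tert-butyl axial): E = 9.95 kcal/mol.
Chair II (trifluoromethyl equatorial, phenyl equatorial, tert-butyl equatorial): E = 0.00 kcal/mol.
Chair I is the less stable (higher-energy) conformer, and in that chair the tert-butyl group is axial.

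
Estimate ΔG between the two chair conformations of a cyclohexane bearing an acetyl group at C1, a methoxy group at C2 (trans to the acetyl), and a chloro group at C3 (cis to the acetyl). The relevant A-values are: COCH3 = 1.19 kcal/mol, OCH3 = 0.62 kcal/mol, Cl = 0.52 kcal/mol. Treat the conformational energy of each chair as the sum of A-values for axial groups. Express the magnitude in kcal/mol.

Chair I (acetyl axial, methoxy axial, chloro axial): E = 2.33 kcal/mol.
Chair II (acetyl equatorial, methoxy equatorial, chloro equatorial): E = 0.00 kcal/mol.
ΔE = 2.33 − 0.00 = 2.33 kcal/mol; chair II is more stable.

2.33 kcal/mol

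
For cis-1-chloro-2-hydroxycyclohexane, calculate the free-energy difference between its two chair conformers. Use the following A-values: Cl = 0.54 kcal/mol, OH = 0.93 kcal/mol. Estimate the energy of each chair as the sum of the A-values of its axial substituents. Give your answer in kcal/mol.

C1 and C2 have opposite parity, so for the cis isomer the two substituents are one axial and one equatorial in each chair.
Chair I (chloro axial, hydroxyl equatorial): E = 0.54 kcal/mol.
Chair II (chloro equatorial, hydroxyl axial): E = 0.93 kcal/mol.
ΔE = 0.93 − 0.54 = 0.39 kcal/mol; chair I is more stable.

0.39 kcal/mol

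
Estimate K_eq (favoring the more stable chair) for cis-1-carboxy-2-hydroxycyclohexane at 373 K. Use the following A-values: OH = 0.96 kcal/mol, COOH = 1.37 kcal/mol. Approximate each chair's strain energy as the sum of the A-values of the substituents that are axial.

K ≈ 1.74

C1 and C2 have opposite parity, so for the cis isomer the two substituents are one axial and one equatorial in each chair.
Chair I (hydroxyl axial, carboxyl equatorial): E = 0.96 kcal/mol; chair II (hydroxyl equatorial, carboxyl axial): E = 1.37 kcal/mol.
ΔG = 0.41 kcal/mol between the two chairs.
K = exp(ΔG/RT) with R = 1.987×10⁻³ kcal mol⁻¹ K⁻¹ and T = 373 K gives K ≈ 1.74.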